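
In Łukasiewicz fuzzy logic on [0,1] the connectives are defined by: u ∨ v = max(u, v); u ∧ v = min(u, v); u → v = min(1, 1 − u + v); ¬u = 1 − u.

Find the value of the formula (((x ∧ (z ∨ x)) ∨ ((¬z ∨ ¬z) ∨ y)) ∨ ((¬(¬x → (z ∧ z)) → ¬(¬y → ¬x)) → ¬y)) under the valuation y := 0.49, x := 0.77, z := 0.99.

0.77

(z ∨ x) = max(0.99, 0.77) = 0.99
(x ∧ (z ∨ x)) = min(0.77, 0.99) = 0.77
¬z: Łukasiewicz ¬ gives 1 − 0.99 = 0.01
¬z: Łukasiewicz ¬ gives 1 − 0.99 = 0.01
(¬z ∨ ¬z) = max(0.01, 0.01) = 0.01
((¬z ∨ ¬z) ∨ y) = max(0.01, 0.49) = 0.49
((x ∧ (z ∨ x)) ∨ ((¬z ∨ ¬z) ∨ y)) = max(0.77, 0.49) = 0.77
¬x: Łukasiewicz ¬ gives 1 − 0.77 = 0.23
(z ∧ z) = min(0.99, 0.99) = 0.99
(¬x → (z ∧ z)): min(1, 1 − 0.23 + 0.99) = 1
¬(¬x → (z ∧ z)): Łukasiewicz ¬ gives 1 − 1 = 0
¬y: Łukasiewicz ¬ gives 1 − 0.49 = 0.51
¬x: Łukasiewicz ¬ gives 1 − 0.77 = 0.23
(¬y → ¬x): min(1, 1 − 0.51 + 0.23) = 0.72
¬(¬y → ¬x): Łukasiewicz ¬ gives 1 − 0.72 = 0.28
(¬(¬x → (z ∧ z)) → ¬(¬y → ¬x)): min(1, 1 − 0 + 0.28) = 1
¬y: Łukasiewicz ¬ gives 1 − 0.49 = 0.51
((¬(¬x → (z ∧ z)) → ¬(¬y → ¬x)) → ¬y): min(1, 1 − 1 + 0.51) = 0.51
(((x ∧ (z ∨ x)) ∨ ((¬z ∨ ¬z) ∨ y)) ∨ ((¬(¬x → (z ∧ z)) → ¬(¬y → ¬x)) → ¬y)) = max(0.77, 0.51) = 0.77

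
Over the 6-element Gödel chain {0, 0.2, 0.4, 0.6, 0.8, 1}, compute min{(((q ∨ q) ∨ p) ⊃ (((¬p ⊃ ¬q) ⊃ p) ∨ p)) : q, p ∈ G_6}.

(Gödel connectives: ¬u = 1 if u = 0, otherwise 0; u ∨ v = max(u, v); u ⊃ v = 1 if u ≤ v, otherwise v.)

The minimum is attained at q = 0.4, p = 0.2:
  (q ∨ q) = max(0.4, 0.4) = 0.4
  ((q ∨ q) ∨ p) = max(0.4, 0.2) = 0.4
  ¬p: Gödel ¬ of 0.2 = 0 (operand ≠ 0)
  ¬q: Gödel ¬ of 0.4 = 0 (operand ≠ 0)
  (¬p ⊃ ¬q): 0 ≤ 0, so result = 1
  ((¬p ⊃ ¬q) ⊃ p): 1 > 0.2, so result = 0.2
  (((¬p ⊃ ¬q) ⊃ p) ∨ p) = max(0.2, 0.2) = 0.2
  (((q ∨ q) ∨ p) ⊃ (((¬p ⊃ ¬q) ⊃ p) ∨ p)): 0.4 > 0.2, so result = 0.2
Checking all 36 assignments confirms none give a value below 0.20.

0.20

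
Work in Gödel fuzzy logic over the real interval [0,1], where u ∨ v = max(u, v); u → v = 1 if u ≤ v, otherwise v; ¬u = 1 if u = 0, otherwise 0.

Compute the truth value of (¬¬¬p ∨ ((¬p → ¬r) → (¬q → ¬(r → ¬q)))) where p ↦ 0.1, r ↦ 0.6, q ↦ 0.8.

¬p: Gödel ¬ of 0.1 = 0 (operand ≠ 0)
¬¬p: Gödel ¬ of 0 = 1 (operand is 0)
¬¬¬p: Gödel ¬ of 1 = 0 (operand ≠ 0)
¬p: Gödel ¬ of 0.1 = 0 (operand ≠ 0)
¬r: Gödel ¬ of 0.6 = 0 (operand ≠ 0)
(¬p → ¬r): 0 ≤ 0, so result = 1
¬q: Gödel ¬ of 0.8 = 0 (operand ≠ 0)
¬q: Gödel ¬ of 0.8 = 0 (operand ≠ 0)
(r → ¬q): 0.6 > 0, so result = 0
¬(r → ¬q): Gödel ¬ of 0 = 1 (operand is 0)
(¬q → ¬(r → ¬q)): 0 ≤ 1, so result = 1
((¬p → ¬r) → (¬q → ¬(r → ¬q))): 1 ≤ 1, so result = 1
(¬¬¬p ∨ ((¬p → ¬r) → (¬q → ¬(r → ¬q)))) = max(0, 1) = 1

1.00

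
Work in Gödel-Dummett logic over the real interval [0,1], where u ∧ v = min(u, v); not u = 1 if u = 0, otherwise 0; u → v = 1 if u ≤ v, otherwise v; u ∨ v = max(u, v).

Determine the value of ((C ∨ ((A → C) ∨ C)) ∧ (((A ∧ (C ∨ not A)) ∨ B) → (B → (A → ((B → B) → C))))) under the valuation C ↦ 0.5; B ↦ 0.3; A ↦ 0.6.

(A → C): 0.6 > 0.5, so result = 0.5
((A → C) ∨ C) = max(0.5, 0.5) = 0.5
(C ∨ ((A → C) ∨ C)) = max(0.5, 0.5) = 0.5
not A: Gödel ¬ of 0.6 = 0 (operand ≠ 0)
(C ∨ not A) = max(0.5, 0) = 0.5
(A ∧ (C ∨ not A)) = min(0.6, 0.5) = 0.5
((A ∧ (C ∨ not A)) ∨ B) = max(0.5, 0.3) = 0.5
(B → B): 0.3 ≤ 0.3, so result = 1
((B → B) → C): 1 > 0.5, so result = 0.5
(A → ((B → B) → C)): 0.6 > 0.5, so result = 0.5
(B → (A → ((B → B) → C))): 0.3 ≤ 0.5, so result = 1
(((A ∧ (C ∨ not A)) ∨ B) → (B → (A → ((B → B) → C)))): 0.5 ≤ 1, so result = 1
((C ∨ ((A → C) ∨ C)) ∧ (((A ∧ (C ∨ not A)) ∨ B) → (B → (A → ((B → B) → C))))) = min(0.5, 1) = 0.5

0.50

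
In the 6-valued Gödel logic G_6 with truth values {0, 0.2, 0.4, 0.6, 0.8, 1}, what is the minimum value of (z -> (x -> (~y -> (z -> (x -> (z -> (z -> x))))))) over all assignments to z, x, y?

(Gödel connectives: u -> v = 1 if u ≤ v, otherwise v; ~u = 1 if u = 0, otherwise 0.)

1.00

Every assignment gives 1. For instance at z = 0, x = 0, y = 0:
  ~y: Gödel ¬ of 0 = 1 (operand is 0)
  (z -> x): 0 ≤ 0, so result = 1
  (z -> (z -> x)): 0 ≤ 1, so result = 1
  (x -> (z -> (z -> x))): 0 ≤ 1, so result = 1
  (z -> (x -> (z -> (z -> x)))): 0 ≤ 1, so result = 1
  (~y -> (z -> (x -> (z -> (z -> x))))): 1 ≤ 1, so result = 1
  (x -> (~y -> (z -> (x -> (z -> (z -> x)))))): 0 ≤ 1, so result = 1
  (z -> (x -> (~y -> (z -> (x -> (z -> (z -> x))))))): 0 ≤ 1, so result = 1
All 216 assignments give value 1 — the formula is a G_6-tautology.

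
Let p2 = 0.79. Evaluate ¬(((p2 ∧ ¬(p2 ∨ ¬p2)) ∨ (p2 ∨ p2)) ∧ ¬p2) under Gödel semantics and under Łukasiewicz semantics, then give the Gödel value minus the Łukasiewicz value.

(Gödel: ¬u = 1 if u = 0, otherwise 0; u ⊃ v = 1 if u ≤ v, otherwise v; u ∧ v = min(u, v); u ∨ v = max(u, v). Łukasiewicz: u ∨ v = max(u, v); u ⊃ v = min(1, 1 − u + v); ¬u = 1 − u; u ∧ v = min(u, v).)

Gödel evaluation:
  ¬p2: Gödel ¬ of 0.79 = 0 (operand ≠ 0)
  (p2 ∨ ¬p2) = max(0.79, 0) = 0.79
  ¬(p2 ∨ ¬p2): Gödel ¬ of 0.79 = 0 (operand ≠ 0)
  (p2 ∧ ¬(p2 ∨ ¬p2)) = min(0.79, 0) = 0
  (p2 ∨ p2) = max(0.79, 0.79) = 0.79
  ((p2 ∧ ¬(p2 ∨ ¬p2)) ∨ (p2 ∨ p2)) = max(0, 0.79) = 0.79
  ¬p2: Gödel ¬ of 0.79 = 0 (operand ≠ 0)
  (((p2 ∧ ¬(p2 ∨ ¬p2)) ∨ (p2 ∨ p2)) ∧ ¬p2) = min(0.79, 0) = 0
  ¬(((p2 ∧ ¬(p2 ∨ ¬p2)) ∨ (p2 ∨ p2)) ∧ ¬p2): Gödel ¬ of 0 = 1 (operand is 0)
  Gödel value = 1
Łukasiewicz evaluation:
  ¬p2: Łukasiewicz ¬ gives 1 − 0.79 = 0.21
  (p2 ∨ ¬p2) = max(0.79, 0.21) = 0.79
  ¬(p2 ∨ ¬p2): Łukasiewicz ¬ gives 1 − 0.79 = 0.21
  (p2 ∧ ¬(p2 ∨ ¬p2)) = min(0.79, 0.21) = 0.21
  (p2 ∨ p2) = max(0.79, 0.79) = 0.79
  ((p2 ∧ ¬(p2 ∨ ¬p2)) ∨ (p2 ∨ p2)) = max(0.21, 0.79) = 0.79
  ¬p2: Łukasiewicz ¬ gives 1 − 0.79 = 0.21
  (((p2 ∧ ¬(p2 ∨ ¬p2)) ∨ (p2 ∨ p2)) ∧ ¬p2) = min(0.79, 0.21) = 0.21
  ¬(((p2 ∧ ¬(p2 ∨ ¬p2)) ∨ (p2 ∨ p2)) ∧ ¬p2): Łukasiewicz ¬ gives 1 − 0.21 = 0.79
  Łukasiewicz value = 0.79
Difference: 1 − 0.79 = 0.21

0.21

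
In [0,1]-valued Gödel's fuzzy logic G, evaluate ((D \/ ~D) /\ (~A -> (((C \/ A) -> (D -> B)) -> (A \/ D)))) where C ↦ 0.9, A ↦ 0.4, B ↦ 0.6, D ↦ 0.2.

~D: Gödel ¬ of 0.2 = 0 (operand ≠ 0)
(D \/ ~D) = max(0.2, 0) = 0.2
~A: Gödel ¬ of 0.4 = 0 (operand ≠ 0)
(C \/ A) = max(0.9, 0.4) = 0.9
(D -> B): 0.2 ≤ 0.6, so result = 1
((C \/ A) -> (D -> B)): 0.9 ≤ 1, so result = 1
(A \/ D) = max(0.4, 0.2) = 0.4
(((C \/ A) -> (D -> B)) -> (A \/ D)): 1 > 0.4, so result = 0.4
(~A -> (((C \/ A) -> (D -> B)) -> (A \/ D))): 0 ≤ 0.4, so result = 1
((D \/ ~D) /\ (~A -> (((C \/ A) -> (D -> B)) -> (A \/ D)))) = min(0.2, 1) = 0.2

0.20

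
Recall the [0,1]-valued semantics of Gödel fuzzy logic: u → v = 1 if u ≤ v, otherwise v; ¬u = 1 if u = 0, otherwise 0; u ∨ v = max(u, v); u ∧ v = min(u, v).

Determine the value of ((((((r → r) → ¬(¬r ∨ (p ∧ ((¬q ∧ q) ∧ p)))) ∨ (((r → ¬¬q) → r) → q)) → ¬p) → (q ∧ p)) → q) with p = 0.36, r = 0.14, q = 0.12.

(r → r): 0.14 ≤ 0.14, so result = 1
¬r: Gödel ¬ of 0.14 = 0 (operand ≠ 0)
¬q: Gödel ¬ of 0.12 = 0 (operand ≠ 0)
(¬q ∧ q) = min(0, 0.12) = 0
((¬q ∧ q) ∧ p) = min(0, 0.36) = 0
(p ∧ ((¬q ∧ q) ∧ p)) = min(0.36, 0) = 0
(¬r ∨ (p ∧ ((¬q ∧ q) ∧ p))) = max(0, 0) = 0
¬(¬r ∨ (p ∧ ((¬q ∧ q) ∧ p))): Gödel ¬ of 0 = 1 (operand is 0)
((r → r) → ¬(¬r ∨ (p ∧ ((¬q ∧ q) ∧ p)))): 1 ≤ 1, so result = 1
¬q: Gödel ¬ of 0.12 = 0 (operand ≠ 0)
¬¬q: Gödel ¬ of 0 = 1 (operand is 0)
(r → ¬¬q): 0.14 ≤ 1, so result = 1
((r → ¬¬q) → r): 1 > 0.14, so result = 0.14
(((r → ¬¬q) → r) → q): 0.14 > 0.12, so result = 0.12
(((r → r) → ¬(¬r ∨ (p ∧ ((¬q ∧ q) ∧ p)))) ∨ (((r → ¬¬q) → r) → q)) = max(1, 0.12) = 1
¬p: Gödel ¬ of 0.36 = 0 (operand ≠ 0)
((((r → r) → ¬(¬r ∨ (p ∧ ((¬q ∧ q) ∧ p)))) ∨ (((r → ¬¬q) → r) → q)) → ¬p): 1 > 0, so result = 0
(q ∧ p) = min(0.12, 0.36) = 0.12
(((((r → r) → ¬(¬r ∨ (p ∧ ((¬q ∧ q) ∧ p)))) ∨ (((r → ¬¬q) → r) → q)) → ¬p) → (q ∧ p)): 0 ≤ 0.12, so result = 1
((((((r → r) → ¬(¬r ∨ (p ∧ ((¬q ∧ q) ∧ p)))) ∨ (((r → ¬¬q) → r) → q)) → ¬p) → (q ∧ p)) → q): 1 > 0.12, so result = 0.12

0.12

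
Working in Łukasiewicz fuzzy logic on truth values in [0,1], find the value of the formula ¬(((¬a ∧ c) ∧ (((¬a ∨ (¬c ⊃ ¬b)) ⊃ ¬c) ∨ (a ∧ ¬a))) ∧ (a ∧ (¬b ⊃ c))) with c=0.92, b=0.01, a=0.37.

0.63

¬a: Łukasiewicz ¬ gives 1 − 0.37 = 0.63
(¬a ∧ c) = min(0.63, 0.92) = 0.63
¬a: Łukasiewicz ¬ gives 1 − 0.37 = 0.63
¬c: Łukasiewicz ¬ gives 1 − 0.92 = 0.08
¬b: Łukasiewicz ¬ gives 1 − 0.01 = 0.99
(¬c ⊃ ¬b): min(1, 1 − 0.08 + 0.99) = 1
(¬a ∨ (¬c ⊃ ¬b)) = max(0.63, 1) = 1
¬c: Łukasiewicz ¬ gives 1 − 0.92 = 0.08
((¬a ∨ (¬c ⊃ ¬b)) ⊃ ¬c): min(1, 1 − 1 + 0.08) = 0.08
¬a: Łukasiewicz ¬ gives 1 − 0.37 = 0.63
(a ∧ ¬a) = min(0.37, 0.63) = 0.37
(((¬a ∨ (¬c ⊃ ¬b)) ⊃ ¬c) ∨ (a ∧ ¬a)) = max(0.08, 0.37) = 0.37
((¬a ∧ c) ∧ (((¬a ∨ (¬c ⊃ ¬b)) ⊃ ¬c) ∨ (a ∧ ¬a))) = min(0.63, 0.37) = 0.37
¬b: Łukasiewicz ¬ gives 1 − 0.01 = 0.99
(¬b ⊃ c): min(1, 1 − 0.99 + 0.92) = 0.93
(a ∧ (¬b ⊃ c)) = min(0.37, 0.93) = 0.37
(((¬a ∧ c) ∧ (((¬a ∨ (¬c ⊃ ¬b)) ⊃ ¬c) ∨ (a ∧ ¬a))) ∧ (a ∧ (¬b ⊃ c))) = min(0.37, 0.37) = 0.37
¬(((¬a ∧ c) ∧ (((¬a ∨ (¬c ⊃ ¬b)) ⊃ ¬c) ∨ (a ∧ ¬a))) ∧ (a ∧ (¬b ⊃ c))): Łukasiewicz ¬ gives 1 − 0.37 = 0.63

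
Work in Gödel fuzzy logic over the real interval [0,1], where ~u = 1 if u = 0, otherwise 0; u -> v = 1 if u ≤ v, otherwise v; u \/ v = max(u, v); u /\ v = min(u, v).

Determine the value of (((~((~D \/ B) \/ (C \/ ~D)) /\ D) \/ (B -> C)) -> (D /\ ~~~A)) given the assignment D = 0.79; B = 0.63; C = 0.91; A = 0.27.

~D: Gödel ¬ of 0.79 = 0 (operand ≠ 0)
(~D \/ B) = max(0, 0.63) = 0.63
~D: Gödel ¬ of 0.79 = 0 (operand ≠ 0)
(C \/ ~D) = max(0.91, 0) = 0.91
((~D \/ B) \/ (C \/ ~D)) = max(0.63, 0.91) = 0.91
~((~D \/ B) \/ (C \/ ~D)): Gödel ¬ of 0.91 = 0 (operand ≠ 0)
(~((~D \/ B) \/ (C \/ ~D)) /\ D) = min(0, 0.79) = 0
(B -> C): 0.63 ≤ 0.91, so result = 1
((~((~D \/ B) \/ (C \/ ~D)) /\ D) \/ (B -> C)) = max(0, 1) = 1
~A: Gödel ¬ of 0.27 = 0 (operand ≠ 0)
~~A: Gödel ¬ of 0 = 1 (operand is 0)
~~~A: Gödel ¬ of 1 = 0 (operand ≠ 0)
(D /\ ~~~A) = min(0.79, 0) = 0
(((~((~D \/ B) \/ (C \/ ~D)) /\ D) \/ (B -> C)) -> (D /\ ~~~A)): 1 > 0, so result = 0

0.00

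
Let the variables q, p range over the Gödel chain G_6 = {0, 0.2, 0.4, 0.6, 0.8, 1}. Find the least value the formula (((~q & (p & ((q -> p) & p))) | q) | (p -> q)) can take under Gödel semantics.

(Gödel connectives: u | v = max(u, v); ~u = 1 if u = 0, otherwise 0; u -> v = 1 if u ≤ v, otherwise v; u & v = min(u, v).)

0.20

The minimum is attained at q = 0, p = 0.2:
  ~q: Gödel ¬ of 0 = 1 (operand is 0)
  (q -> p): 0 ≤ 0.2, so result = 1
  ((q -> p) & p) = min(1, 0.2) = 0.2
  (p & ((q -> p) & p)) = min(0.2, 0.2) = 0.2
  (~q & (p & ((q -> p) & p))) = min(1, 0.2) = 0.2
  ((~q & (p & ((q -> p) & p))) | q) = max(0.2, 0) = 0.2
  (p -> q): 0.2 > 0, so result = 0
  (((~q & (p & ((q -> p) & p))) | q) | (p -> q)) = max(0.2, 0) = 0.2
Checking all 36 assignments confirms none give a value below 0.20.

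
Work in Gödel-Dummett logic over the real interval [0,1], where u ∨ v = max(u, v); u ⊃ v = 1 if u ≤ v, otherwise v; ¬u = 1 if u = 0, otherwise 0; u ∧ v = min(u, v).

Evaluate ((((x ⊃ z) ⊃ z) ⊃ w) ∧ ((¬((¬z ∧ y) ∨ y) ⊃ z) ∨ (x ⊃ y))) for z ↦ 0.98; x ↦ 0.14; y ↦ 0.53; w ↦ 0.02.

0.02

(x ⊃ z): 0.14 ≤ 0.98, so result = 1
((x ⊃ z) ⊃ z): 1 > 0.98, so result = 0.98
(((x ⊃ z) ⊃ z) ⊃ w): 0.98 > 0.02, so result = 0.02
¬z: Gödel ¬ of 0.98 = 0 (operand ≠ 0)
(¬z ∧ y) = min(0, 0.53) = 0
((¬z ∧ y) ∨ y) = max(0, 0.53) = 0.53
¬((¬z ∧ y) ∨ y): Gödel ¬ of 0.53 = 0 (operand ≠ 0)
(¬((¬z ∧ y) ∨ y) ⊃ z): 0 ≤ 0.98, so result = 1
(x ⊃ y): 0.14 ≤ 0.53, so result = 1
((¬((¬z ∧ y) ∨ y) ⊃ z) ∨ (x ⊃ y)) = max(1, 1) = 1
((((x ⊃ z) ⊃ z) ⊃ w) ∧ ((¬((¬z ∧ y) ∨ y) ⊃ z) ∨ (x ⊃ y))) = min(0.02, 1) = 0.02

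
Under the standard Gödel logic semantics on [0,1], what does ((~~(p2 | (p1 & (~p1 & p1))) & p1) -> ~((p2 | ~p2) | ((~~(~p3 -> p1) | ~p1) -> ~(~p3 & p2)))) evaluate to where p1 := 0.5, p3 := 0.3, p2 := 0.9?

0.00

~p1: Gödel ¬ of 0.5 = 0 (operand ≠ 0)
(~p1 & p1) = min(0, 0.5) = 0
(p1 & (~p1 & p1)) = min(0.5, 0) = 0
(p2 | (p1 & (~p1 & p1))) = max(0.9, 0) = 0.9
~(p2 | (p1 & (~p1 & p1))): Gödel ¬ of 0.9 = 0 (operand ≠ 0)
~~(p2 | (p1 & (~p1 & p1))): Gödel ¬ of 0 = 1 (operand is 0)
(~~(p2 | (p1 & (~p1 & p1))) & p1) = min(1, 0.5) = 0.5
~p2: Gödel ¬ of 0.9 = 0 (operand ≠ 0)
(p2 | ~p2) = max(0.9, 0) = 0.9
~p3: Gödel ¬ of 0.3 = 0 (operand ≠ 0)
(~p3 -> p1): 0 ≤ 0.5, so result = 1
~(~p3 -> p1): Gödel ¬ of 1 = 0 (operand ≠ 0)
~~(~p3 -> p1): Gödel ¬ of 0 = 1 (operand is 0)
~p1: Gödel ¬ of 0.5 = 0 (operand ≠ 0)
(~~(~p3 -> p1) | ~p1) = max(1, 0) = 1
~p3: Gödel ¬ of 0.3 = 0 (operand ≠ 0)
(~p3 & p2) = min(0, 0.9) = 0
~(~p3 & p2): Gödel ¬ of 0 = 1 (operand is 0)
((~~(~p3 -> p1) | ~p1) -> ~(~p3 & p2)): 1 ≤ 1, so result = 1
((p2 | ~p2) | ((~~(~p3 -> p1) | ~p1) -> ~(~p3 & p2))) = max(0.9, 1) = 1
~((p2 | ~p2) | ((~~(~p3 -> p1) | ~p1) -> ~(~p3 & p2))): Gödel ¬ of 1 = 0 (operand ≠ 0)
((~~(p2 | (p1 & (~p1 & p1))) & p1) -> ~((p2 | ~p2) | ((~~(~p3 -> p1) | ~p1) -> ~(~p3 & p2)))): 0.5 > 0, so result = 0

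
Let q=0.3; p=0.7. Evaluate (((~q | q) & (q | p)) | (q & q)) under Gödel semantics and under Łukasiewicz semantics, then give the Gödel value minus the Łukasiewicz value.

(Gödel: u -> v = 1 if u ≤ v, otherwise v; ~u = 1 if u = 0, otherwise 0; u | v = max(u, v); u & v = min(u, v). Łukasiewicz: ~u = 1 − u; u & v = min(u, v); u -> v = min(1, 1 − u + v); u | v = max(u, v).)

Gödel evaluation:
  ~q: Gödel ¬ of 0.3 = 0 (operand ≠ 0)
  (~q | q) = max(0, 0.3) = 0.3
  (q | p) = max(0.3, 0.7) = 0.7
  ((~q | q) & (q | p)) = min(0.3, 0.7) = 0.3
  (q & q) = min(0.3, 0.3) = 0.3
  (((~q | q) & (q | p)) | (q & q)) = max(0.3, 0.3) = 0.3
  Gödel value = 0.3
Łukasiewicz evaluation:
  ~q: Łukasiewicz ¬ gives 1 − 0.3 = 0.7
  (~q | q) = max(0.7, 0.3) = 0.7
  (q | p) = max(0.3, 0.7) = 0.7
  ((~q | q) & (q | p)) = min(0.7, 0.7) = 0.7
  (q & q) = min(0.3, 0.3) = 0.3
  (((~q | q) & (q | p)) | (q & q)) = max(0.7, 0.3) = 0.7
  Łukasiewicz value = 0.7
Difference: 0.3 − 0.7 = -0.40

-0.40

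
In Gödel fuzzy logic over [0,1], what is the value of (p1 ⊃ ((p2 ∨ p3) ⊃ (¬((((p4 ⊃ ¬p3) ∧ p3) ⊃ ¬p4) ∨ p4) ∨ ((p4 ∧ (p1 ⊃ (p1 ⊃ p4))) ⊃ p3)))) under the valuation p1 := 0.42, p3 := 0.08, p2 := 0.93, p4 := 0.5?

(p2 ∨ p3) = max(0.93, 0.08) = 0.93
¬p3: Gödel ¬ of 0.08 = 0 (operand ≠ 0)
(p4 ⊃ ¬p3): 0.5 > 0, so result = 0
((p4 ⊃ ¬p3) ∧ p3) = min(0, 0.08) = 0
¬p4: Gödel ¬ of 0.5 = 0 (operand ≠ 0)
(((p4 ⊃ ¬p3) ∧ p3) ⊃ ¬p4): 0 ≤ 0, so result = 1
((((p4 ⊃ ¬p3) ∧ p3) ⊃ ¬p4) ∨ p4) = max(1, 0.5) = 1
¬((((p4 ⊃ ¬p3) ∧ p3) ⊃ ¬p4) ∨ p4): Gödel ¬ of 1 = 0 (operand ≠ 0)
(p1 ⊃ p4): 0.42 ≤ 0.5, so result = 1
(p1 ⊃ (p1 ⊃ p4)): 0.42 ≤ 1, so result = 1
(p4 ∧ (p1 ⊃ (p1 ⊃ p4))) = min(0.5, 1) = 0.5
((p4 ∧ (p1 ⊃ (p1 ⊃ p4))) ⊃ p3): 0.5 > 0.08, so result = 0.08
(¬((((p4 ⊃ ¬p3) ∧ p3) ⊃ ¬p4) ∨ p4) ∨ ((p4 ∧ (p1 ⊃ (p1 ⊃ p4))) ⊃ p3)) = max(0, 0.08) = 0.08
((p2 ∨ p3) ⊃ (¬((((p4 ⊃ ¬p3) ∧ p3) ⊃ ¬p4) ∨ p4) ∨ ((p4 ∧ (p1 ⊃ (p1 ⊃ p4))) ⊃ p3))): 0.93 > 0.08, so result = 0.08
(p1 ⊃ ((p2 ∨ p3) ⊃ (¬((((p4 ⊃ ¬p3) ∧ p3) ⊃ ¬p4) ∨ p4) ∨ ((p4 ∧ (p1 ⊃ (p1 ⊃ p4))) ⊃ p3)))): 0.42 > 0.08, so result = 0.08

0.08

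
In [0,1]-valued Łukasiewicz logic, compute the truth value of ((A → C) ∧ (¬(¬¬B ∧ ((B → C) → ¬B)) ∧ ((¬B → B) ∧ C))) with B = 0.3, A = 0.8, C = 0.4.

0.40

(A → C): min(1, 1 − 0.8 + 0.4) = 0.6
¬B: Łukasiewicz ¬ gives 1 − 0.3 = 0.7
¬¬B: Łukasiewicz ¬ gives 1 − 0.7 = 0.3
(B → C): min(1, 1 − 0.3 + 0.4) = 1
¬B: Łukasiewicz ¬ gives 1 − 0.3 = 0.7
((B → C) → ¬B): min(1, 1 − 1 + 0.7) = 0.7
(¬¬B ∧ ((B → C) → ¬B)) = min(0.3, 0.7) = 0.3
¬(¬¬B ∧ ((B → C) → ¬B)): Łukasiewicz ¬ gives 1 − 0.3 = 0.7
¬B: Łukasiewicz ¬ gives 1 − 0.3 = 0.7
(¬B → B): min(1, 1 − 0.7 + 0.3) = 0.6
((¬B → B) ∧ C) = min(0.6, 0.4) = 0.4
(¬(¬¬B ∧ ((B → C) → ¬B)) ∧ ((¬B → B) ∧ C)) = min(0.7, 0.4) = 0.4
((A → C) ∧ (¬(¬¬B ∧ ((B → C) → ¬B)) ∧ ((¬B → B) ∧ C))) = min(0.6, 0.4) = 0.4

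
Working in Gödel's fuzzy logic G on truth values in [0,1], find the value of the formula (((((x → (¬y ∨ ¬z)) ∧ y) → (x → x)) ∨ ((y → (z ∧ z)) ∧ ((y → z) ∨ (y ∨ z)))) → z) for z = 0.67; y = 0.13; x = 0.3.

¬y: Gödel ¬ of 0.13 = 0 (operand ≠ 0)
¬z: Gödel ¬ of 0.67 = 0 (operand ≠ 0)
(¬y ∨ ¬z) = max(0, 0) = 0
(x → (¬y ∨ ¬z)): 0.3 > 0, so result = 0
((x → (¬y ∨ ¬z)) ∧ y) = min(0, 0.13) = 0
(x → x): 0.3 ≤ 0.3, so result = 1
(((x → (¬y ∨ ¬z)) ∧ y) → (x → x)): 0 ≤ 1, so result = 1
(z ∧ z) = min(0.67, 0.67) = 0.67
(y → (z ∧ z)): 0.13 ≤ 0.67, so result = 1
(y → z): 0.13 ≤ 0.67, so result = 1
(y ∨ z) = max(0.13, 0.67) = 0.67
((y → z) ∨ (y ∨ z)) = max(1, 0.67) = 1
((y → (z ∧ z)) ∧ ((y → z) ∨ (y ∨ z))) = min(1, 1) = 1
((((x → (¬y ∨ ¬z)) ∧ y) → (x → x)) ∨ ((y → (z ∧ z)) ∧ ((y → z) ∨ (y ∨ z)))) = max(1, 1) = 1
(((((x → (¬y ∨ ¬z)) ∧ y) → (x → x)) ∨ ((y → (z ∧ z)) ∧ ((y → z) ∨ (y ∨ z)))) → z): 1 > 0.67, so result = 0.67

0.67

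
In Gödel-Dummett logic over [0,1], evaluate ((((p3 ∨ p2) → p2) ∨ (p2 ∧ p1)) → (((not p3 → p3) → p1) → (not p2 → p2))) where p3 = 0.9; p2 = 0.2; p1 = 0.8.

(p3 ∨ p2) = max(0.9, 0.2) = 0.9
((p3 ∨ p2) → p2): 0.9 > 0.2, so result = 0.2
(p2 ∧ p1) = min(0.2, 0.8) = 0.2
(((p3 ∨ p2) → p2) ∨ (p2 ∧ p1)) = max(0.2, 0.2) = 0.2
not p3: Gödel ¬ of 0.9 = 0 (operand ≠ 0)
(not p3 → p3): 0 ≤ 0.9, so result = 1
((not p3 → p3) → p1): 1 > 0.8, so result = 0.8
not p2: Gödel ¬ of 0.2 = 0 (operand ≠ 0)
(not p2 → p2): 0 ≤ 0.2, so result = 1
(((not p3 → p3) → p1) → (not p2 → p2)): 0.8 ≤ 1, so result = 1
((((p3 ∨ p2) → p2) ∨ (p2 ∧ p1)) → (((not p3 → p3) → p1) → (not p2 → p2))): 0.2 ≤ 1, so result = 1

1.00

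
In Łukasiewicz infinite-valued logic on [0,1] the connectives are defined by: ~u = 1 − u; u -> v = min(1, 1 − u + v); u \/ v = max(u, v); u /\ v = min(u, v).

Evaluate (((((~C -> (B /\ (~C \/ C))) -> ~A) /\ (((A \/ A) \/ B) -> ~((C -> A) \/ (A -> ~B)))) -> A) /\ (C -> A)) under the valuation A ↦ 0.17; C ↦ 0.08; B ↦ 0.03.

~C: Łukasiewicz ¬ gives 1 − 0.08 = 0.92
~C: Łukasiewicz ¬ gives 1 − 0.08 = 0.92
(~C \/ C) = max(0.92, 0.08) = 0.92
(B /\ (~C \/ C)) = min(0.03, 0.92) = 0.03
(~C -> (B /\ (~C \/ C))): min(1, 1 − 0.92 + 0.03) = 0.11
~A: Łukasiewicz ¬ gives 1 − 0.17 = 0.83
((~C -> (B /\ (~C \/ C))) -> ~A): min(1, 1 − 0.11 + 0.83) = 1
(A \/ A) = max(0.17, 0.17) = 0.17
((A \/ A) \/ B) = max(0.17, 0.03) = 0.17
(C -> A): min(1, 1 − 0.08 + 0.17) = 1
~B: Łukasiewicz ¬ gives 1 − 0.03 = 0.97
(A -> ~B): min(1, 1 − 0.17 + 0.97) = 1
((C -> A) \/ (A -> ~B)) = max(1, 1) = 1
~((C -> A) \/ (A -> ~B)): Łukasiewicz ¬ gives 1 − 1 = 0
(((A \/ A) \/ B) -> ~((C -> A) \/ (A -> ~B))): min(1, 1 − 0.17 + 0) = 0.83
(((~C -> (B /\ (~C \/ C))) -> ~A) /\ (((A \/ A) \/ B) -> ~((C -> A) \/ (A -> ~B)))) = min(1, 0.83) = 0.83
((((~C -> (B /\ (~C \/ C))) -> ~A) /\ (((A \/ A) \/ B) -> ~((C -> A) \/ (A -> ~B)))) -> A): min(1, 1 − 0.83 + 0.17) = 0.34
(C -> A): min(1, 1 − 0.08 + 0.17) = 1
(((((~C -> (B /\ (~C \/ C))) -> ~A) /\ (((A \/ A) \/ B) -> ~((C -> A) \/ (A -> ~B)))) -> A) /\ (C -> A)) = min(0.34, 1) = 0.34

0.34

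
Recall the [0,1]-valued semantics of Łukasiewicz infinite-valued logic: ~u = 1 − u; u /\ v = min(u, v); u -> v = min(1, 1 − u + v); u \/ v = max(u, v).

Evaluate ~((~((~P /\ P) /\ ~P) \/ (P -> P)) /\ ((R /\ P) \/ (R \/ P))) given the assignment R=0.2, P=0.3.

~P: Łukasiewicz ¬ gives 1 − 0.3 = 0.7
(~P /\ P) = min(0.7, 0.3) = 0.3
~P: Łukasiewicz ¬ gives 1 − 0.3 = 0.7
((~P /\ P) /\ ~P) = min(0.3, 0.7) = 0.3
~((~P /\ P) /\ ~P): Łukasiewicz ¬ gives 1 − 0.3 = 0.7
(P -> P): min(1, 1 − 0.3 + 0.3) = 1
(~((~P /\ P) /\ ~P) \/ (P -> P)) = max(0.7, 1) = 1
(R /\ P) = min(0.2, 0.3) = 0.2
(R \/ P) = max(0.2, 0.3) = 0.3
((R /\ P) \/ (R \/ P)) = max(0.2, 0.3) = 0.3
((~((~P /\ P) /\ ~P) \/ (P -> P)) /\ ((R /\ P) \/ (R \/ P))) = min(1, 0.3) = 0.3
~((~((~P /\ P) /\ ~P) \/ (P -> P)) /\ ((R /\ P) \/ (R \/ P))): Łukasiewicz ¬ gives 1 − 0.3 = 0.7

0.70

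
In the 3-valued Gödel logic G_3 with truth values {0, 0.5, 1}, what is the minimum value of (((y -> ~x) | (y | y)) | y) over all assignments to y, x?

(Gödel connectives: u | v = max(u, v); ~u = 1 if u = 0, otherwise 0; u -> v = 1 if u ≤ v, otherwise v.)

0.50

The minimum is attained at y = 0.5, x = 0.5:
  ~x: Gödel ¬ of 0.5 = 0 (operand ≠ 0)
  (y -> ~x): 0.5 > 0, so result = 0
  (y | y) = max(0.5, 0.5) = 0.5
  ((y -> ~x) | (y | y)) = max(0, 0.5) = 0.5
  (((y -> ~x) | (y | y)) | y) = max(0.5, 0.5) = 0.5
Checking all 9 assignments confirms none give a value below 0.50.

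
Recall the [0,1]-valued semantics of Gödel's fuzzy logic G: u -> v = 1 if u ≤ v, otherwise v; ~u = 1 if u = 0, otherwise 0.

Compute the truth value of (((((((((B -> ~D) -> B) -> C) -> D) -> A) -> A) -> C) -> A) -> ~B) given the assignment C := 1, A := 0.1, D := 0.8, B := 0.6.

~D: Gödel ¬ of 0.8 = 0 (operand ≠ 0)
(B -> ~D): 0.6 > 0, so result = 0
((B -> ~D) -> B): 0 ≤ 0.6, so result = 1
(((B -> ~D) -> B) -> C): 1 ≤ 1, so result = 1
((((B -> ~D) -> B) -> C) -> D): 1 > 0.8, so result = 0.8
(((((B -> ~D) -> B) -> C) -> D) -> A): 0.8 > 0.1, so result = 0.1
((((((B -> ~D) -> B) -> C) -> D) -> A) -> A): 0.1 ≤ 0.1, so result = 1
(((((((B -> ~D) -> B) -> C) -> D) -> A) -> A) -> C): 1 ≤ 1, so result = 1
((((((((B -> ~D) -> B) -> C) -> D) -> A) -> A) -> C) -> A): 1 > 0.1, so result = 0.1
~B: Gödel ¬ of 0.6 = 0 (operand ≠ 0)
(((((((((B -> ~D) -> B) -> C) -> D) -> A) -> A) -> C) -> A) -> ~B): 0.1 > 0, so result = 0

0.00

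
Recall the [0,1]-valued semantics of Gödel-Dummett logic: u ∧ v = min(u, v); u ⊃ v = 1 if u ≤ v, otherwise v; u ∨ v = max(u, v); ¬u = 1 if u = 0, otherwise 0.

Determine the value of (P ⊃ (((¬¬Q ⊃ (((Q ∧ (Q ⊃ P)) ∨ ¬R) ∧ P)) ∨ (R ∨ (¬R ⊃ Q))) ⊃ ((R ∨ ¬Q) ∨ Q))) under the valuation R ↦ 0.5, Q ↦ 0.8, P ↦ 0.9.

¬Q: Gödel ¬ of 0.8 = 0 (operand ≠ 0)
¬¬Q: Gödel ¬ of 0 = 1 (operand is 0)
(Q ⊃ P): 0.8 ≤ 0.9, so result = 1
(Q ∧ (Q ⊃ P)) = min(0.8, 1) = 0.8
¬R: Gödel ¬ of 0.5 = 0 (operand ≠ 0)
((Q ∧ (Q ⊃ P)) ∨ ¬R) = max(0.8, 0) = 0.8
(((Q ∧ (Q ⊃ P)) ∨ ¬R) ∧ P) = min(0.8, 0.9) = 0.8
(¬¬Q ⊃ (((Q ∧ (Q ⊃ P)) ∨ ¬R) ∧ P)): 1 > 0.8, so result = 0.8
¬R: Gödel ¬ of 0.5 = 0 (operand ≠ 0)
(¬R ⊃ Q): 0 ≤ 0.8, so result = 1
(R ∨ (¬R ⊃ Q)) = max(0.5, 1) = 1
((¬¬Q ⊃ (((Q ∧ (Q ⊃ P)) ∨ ¬R) ∧ P)) ∨ (R ∨ (¬R ⊃ Q))) = max(0.8, 1) = 1
¬Q: Gödel ¬ of 0.8 = 0 (operand ≠ 0)
(R ∨ ¬Q) = max(0.5, 0) = 0.5
((R ∨ ¬Q) ∨ Q) = max(0.5, 0.8) = 0.8
(((¬¬Q ⊃ (((Q ∧ (Q ⊃ P)) ∨ ¬R) ∧ P)) ∨ (R ∨ (¬R ⊃ Q))) ⊃ ((R ∨ ¬Q) ∨ Q)): 1 > 0.8, so result = 0.8
(P ⊃ (((¬¬Q ⊃ (((Q ∧ (Q ⊃ P)) ∨ ¬R) ∧ P)) ∨ (R ∨ (¬R ⊃ Q))) ⊃ ((R ∨ ¬Q) ∨ Q))): 0.9 > 0.8, so result = 0.8

0.80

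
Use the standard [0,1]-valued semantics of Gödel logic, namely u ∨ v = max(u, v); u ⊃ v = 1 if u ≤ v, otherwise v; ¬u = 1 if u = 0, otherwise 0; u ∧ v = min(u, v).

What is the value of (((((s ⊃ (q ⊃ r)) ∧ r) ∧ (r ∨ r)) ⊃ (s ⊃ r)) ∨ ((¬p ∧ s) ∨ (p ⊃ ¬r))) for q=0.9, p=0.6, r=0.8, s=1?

(q ⊃ r): 0.9 > 0.8, so result = 0.8
(s ⊃ (q ⊃ r)): 1 > 0.8, so result = 0.8
((s ⊃ (q ⊃ r)) ∧ r) = min(0.8, 0.8) = 0.8
(r ∨ r) = max(0.8, 0.8) = 0.8
(((s ⊃ (q ⊃ r)) ∧ r) ∧ (r ∨ r)) = min(0.8, 0.8) = 0.8
(s ⊃ r): 1 > 0.8, so result = 0.8
((((s ⊃ (q ⊃ r)) ∧ r) ∧ (r ∨ r)) ⊃ (s ⊃ r)): 0.8 ≤ 0.8, so result = 1
¬p: Gödel ¬ of 0.6 = 0 (operand ≠ 0)
(¬p ∧ s) = min(0, 1) = 0
¬r: Gödel ¬ of 0.8 = 0 (operand ≠ 0)
(p ⊃ ¬r): 0.6 > 0, so result = 0
((¬p ∧ s) ∨ (p ⊃ ¬r)) = max(0, 0) = 0
(((((s ⊃ (q ⊃ r)) ∧ r) ∧ (r ∨ r)) ⊃ (s ⊃ r)) ∨ ((¬p ∧ s) ∨ (p ⊃ ¬r))) = max(1, 0) = 1

1.00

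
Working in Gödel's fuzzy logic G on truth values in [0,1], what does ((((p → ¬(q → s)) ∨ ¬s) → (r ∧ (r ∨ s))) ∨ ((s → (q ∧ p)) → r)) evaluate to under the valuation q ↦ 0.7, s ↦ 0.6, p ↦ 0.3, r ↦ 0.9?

(q → s): 0.7 > 0.6, so result = 0.6
¬(q → s): Gödel ¬ of 0.6 = 0 (operand ≠ 0)
(p → ¬(q → s)): 0.3 > 0, so result = 0
¬s: Gödel ¬ of 0.6 = 0 (operand ≠ 0)
((p → ¬(q → s)) ∨ ¬s) = max(0, 0) = 0
(r ∨ s) = max(0.9, 0.6) = 0.9
(r ∧ (r ∨ s)) = min(0.9, 0.9) = 0.9
(((p → ¬(q → s)) ∨ ¬s) → (r ∧ (r ∨ s))): 0 ≤ 0.9, so result = 1
(q ∧ p) = min(0.7, 0.3) = 0.3
(s → (q ∧ p)): 0.6 > 0.3, so result = 0.3
((s → (q ∧ p)) → r): 0.3 ≤ 0.9, so result = 1
((((p → ¬(q → s)) ∨ ¬s) → (r ∧ (r ∨ s))) ∨ ((s → (q ∧ p)) → r)) = max(1, 1) = 1

1.00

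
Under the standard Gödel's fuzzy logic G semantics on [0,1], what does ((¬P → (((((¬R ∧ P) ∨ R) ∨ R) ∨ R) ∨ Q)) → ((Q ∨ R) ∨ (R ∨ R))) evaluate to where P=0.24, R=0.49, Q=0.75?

¬P: Gödel ¬ of 0.24 = 0 (operand ≠ 0)
¬R: Gödel ¬ of 0.49 = 0 (operand ≠ 0)
(¬R ∧ P) = min(0, 0.24) = 0
((¬R ∧ P) ∨ R) = max(0, 0.49) = 0.49
(((¬R ∧ P) ∨ R) ∨ R) = max(0.49, 0.49) = 0.49
((((¬R ∧ P) ∨ R) ∨ R) ∨ R) = max(0.49, 0.49) = 0.49
(((((¬R ∧ P) ∨ R) ∨ R) ∨ R) ∨ Q) = max(0.49, 0.75) = 0.75
(¬P → (((((¬R ∧ P) ∨ R) ∨ R) ∨ R) ∨ Q)): 0 ≤ 0.75, so result = 1
(Q ∨ R) = max(0.75, 0.49) = 0.75
(R ∨ R) = max(0.49, 0.49) = 0.49
((Q ∨ R) ∨ (R ∨ R)) = max(0.75, 0.49) = 0.75
((¬P → (((((¬R ∧ P) ∨ R) ∨ R) ∨ R) ∨ Q)) → ((Q ∨ R) ∨ (R ∨ R))): 1 > 0.75, so result = 0.75

0.75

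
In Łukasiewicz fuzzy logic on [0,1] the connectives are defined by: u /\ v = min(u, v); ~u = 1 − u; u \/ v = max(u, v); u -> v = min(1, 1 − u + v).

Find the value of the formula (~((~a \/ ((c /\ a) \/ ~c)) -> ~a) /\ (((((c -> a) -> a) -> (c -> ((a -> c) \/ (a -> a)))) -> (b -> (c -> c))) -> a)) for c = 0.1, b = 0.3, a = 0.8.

~a: Łukasiewicz ¬ gives 1 − 0.8 = 0.2
(c /\ a) = min(0.1, 0.8) = 0.1
~c: Łukasiewicz ¬ gives 1 − 0.1 = 0.9
((c /\ a) \/ ~c) = max(0.1, 0.9) = 0.9
(~a \/ ((c /\ a) \/ ~c)) = max(0.2, 0.9) = 0.9
~a: Łukasiewicz ¬ gives 1 − 0.8 = 0.2
((~a \/ ((c /\ a) \/ ~c)) -> ~a): min(1, 1 − 0.9 + 0.2) = 0.3
~((~a \/ ((c /\ a) \/ ~c)) -> ~a): Łukasiewicz ¬ gives 1 − 0.3 = 0.7
(c -> a): min(1, 1 − 0.1 + 0.8) = 1
((c -> a) -> a): min(1, 1 − 1 + 0.8) = 0.8
(a -> c): min(1, 1 − 0.8 + 0.1) = 0.3
(a -> a): min(1, 1 − 0.8 + 0.8) = 1
((a -> c) \/ (a -> a)) = max(0.3, 1) = 1
(c -> ((a -> c) \/ (a -> a))): min(1, 1 − 0.1 + 1) = 1
(((c -> a) -> a) -> (c -> ((a -> c) \/ (a -> a)))): min(1, 1 − 0.8 + 1) = 1
(c -> c): min(1, 1 − 0.1 + 0.1) = 1
(b -> (c -> c)): min(1, 1 − 0.3 + 1) = 1
((((c -> a) -> a) -> (c -> ((a -> c) \/ (a -> a)))) -> (b -> (c -> c))): min(1, 1 − 1 + 1) = 1
(((((c -> a) -> a) -> (c -> ((a -> c) \/ (a -> a)))) -> (b -> (c -> c))) -> a): min(1, 1 − 1 + 0.8) = 0.8
(~((~a \/ ((c /\ a) \/ ~c)) -> ~a) /\ (((((c -> a) -> a) -> (c -> ((a -> c) \/ (a -> a)))) -> (b -> (c -> c))) -> a)) = min(0.7, 0.8) = 0.7

0.70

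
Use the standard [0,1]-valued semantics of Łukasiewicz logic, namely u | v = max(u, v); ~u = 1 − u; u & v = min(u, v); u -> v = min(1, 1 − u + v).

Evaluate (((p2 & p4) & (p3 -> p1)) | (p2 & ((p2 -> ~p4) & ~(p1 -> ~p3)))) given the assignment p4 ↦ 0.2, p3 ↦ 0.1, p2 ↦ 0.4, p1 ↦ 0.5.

0.20

(p2 & p4) = min(0.4, 0.2) = 0.2
(p3 -> p1): min(1, 1 − 0.1 + 0.5) = 1
((p2 & p4) & (p3 -> p1)) = min(0.2, 1) = 0.2
~p4: Łukasiewicz ¬ gives 1 − 0.2 = 0.8
(p2 -> ~p4): min(1, 1 − 0.4 + 0.8) = 1
~p3: Łukasiewicz ¬ gives 1 − 0.1 = 0.9
(p1 -> ~p3): min(1, 1 − 0.5 + 0.9) = 1
~(p1 -> ~p3): Łukasiewicz ¬ gives 1 − 1 = 0
((p2 -> ~p4) & ~(p1 -> ~p3)) = min(1, 0) = 0
(p2 & ((p2 -> ~p4) & ~(p1 -> ~p3))) = min(0.4, 0) = 0
(((p2 & p4) & (p3 -> p1)) | (p2 & ((p2 -> ~p4) & ~(p1 -> ~p3)))) = max(0.2, 0) = 0.2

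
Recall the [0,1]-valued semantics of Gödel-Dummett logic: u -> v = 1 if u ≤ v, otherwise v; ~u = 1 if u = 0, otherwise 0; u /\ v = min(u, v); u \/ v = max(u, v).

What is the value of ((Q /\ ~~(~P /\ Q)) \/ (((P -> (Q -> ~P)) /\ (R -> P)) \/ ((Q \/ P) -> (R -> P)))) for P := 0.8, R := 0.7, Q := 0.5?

1.00

~P: Gödel ¬ of 0.8 = 0 (operand ≠ 0)
(~P /\ Q) = min(0, 0.5) = 0
~(~P /\ Q): Gödel ¬ of 0 = 1 (operand is 0)
~~(~P /\ Q): Gödel ¬ of 1 = 0 (operand ≠ 0)
(Q /\ ~~(~P /\ Q)) = min(0.5, 0) = 0
~P: Gödel ¬ of 0.8 = 0 (operand ≠ 0)
(Q -> ~P): 0.5 > 0, so result = 0
(P -> (Q -> ~P)): 0.8 > 0, so result = 0
(R -> P): 0.7 ≤ 0.8, so result = 1
((P -> (Q -> ~P)) /\ (R -> P)) = min(0, 1) = 0
(Q \/ P) = max(0.5, 0.8) = 0.8
(R -> P): 0.7 ≤ 0.8, so result = 1
((Q \/ P) -> (R -> P)): 0.8 ≤ 1, so result = 1
(((P -> (Q -> ~P)) /\ (R -> P)) \/ ((Q \/ P) -> (R -> P))) = max(0, 1) = 1
((Q /\ ~~(~P /\ Q)) \/ (((P -> (Q -> ~P)) /\ (R -> P)) \/ ((Q \/ P) -> (R -> P)))) = max(0, 1) = 1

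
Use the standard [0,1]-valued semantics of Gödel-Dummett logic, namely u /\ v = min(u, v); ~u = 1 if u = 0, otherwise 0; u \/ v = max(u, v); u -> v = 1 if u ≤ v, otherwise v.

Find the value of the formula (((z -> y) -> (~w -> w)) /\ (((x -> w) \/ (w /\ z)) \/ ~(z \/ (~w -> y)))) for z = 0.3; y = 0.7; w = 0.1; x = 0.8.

0.10

(z -> y): 0.3 ≤ 0.7, so result = 1
~w: Gödel ¬ of 0.1 = 0 (operand ≠ 0)
(~w -> w): 0 ≤ 0.1, so result = 1
((z -> y) -> (~w -> w)): 1 ≤ 1, so result = 1
(x -> w): 0.8 > 0.1, so result = 0.1
(w /\ z) = min(0.1, 0.3) = 0.1
((x -> w) \/ (w /\ z)) = max(0.1, 0.1) = 0.1
~w: Gödel ¬ of 0.1 = 0 (operand ≠ 0)
(~w -> y): 0 ≤ 0.7, so result = 1
(z \/ (~w -> y)) = max(0.3, 1) = 1
~(z \/ (~w -> y)): Gödel ¬ of 1 = 0 (operand ≠ 0)
(((x -> w) \/ (w /\ z)) \/ ~(z \/ (~w -> y))) = max(0.1, 0) = 0.1
(((z -> y) -> (~w -> w)) /\ (((x -> w) \/ (w /\ z)) \/ ~(z \/ (~w -> y)))) = min(1, 0.1) = 0.1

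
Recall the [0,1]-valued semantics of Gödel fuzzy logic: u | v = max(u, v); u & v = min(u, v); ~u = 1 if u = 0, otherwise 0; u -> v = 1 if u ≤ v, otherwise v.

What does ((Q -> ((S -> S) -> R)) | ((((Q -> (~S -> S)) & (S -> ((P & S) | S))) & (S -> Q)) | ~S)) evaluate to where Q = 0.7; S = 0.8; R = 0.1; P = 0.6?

(S -> S): 0.8 ≤ 0.8, so result = 1
((S -> S) -> R): 1 > 0.1, so result = 0.1
(Q -> ((S -> S) -> R)): 0.7 > 0.1, so result = 0.1
~S: Gödel ¬ of 0.8 = 0 (operand ≠ 0)
(~S -> S): 0 ≤ 0.8, so result = 1
(Q -> (~S -> S)): 0.7 ≤ 1, so result = 1
(P & S) = min(0.6, 0.8) = 0.6
((P & S) | S) = max(0.6, 0.8) = 0.8
(S -> ((P & S) | S)): 0.8 ≤ 0.8, so result = 1
((Q -> (~S -> S)) & (S -> ((P & S) | S))) = min(1, 1) = 1
(S -> Q): 0.8 > 0.7, so result = 0.7
(((Q -> (~S -> S)) & (S -> ((P & S) | S))) & (S -> Q)) = min(1, 0.7) = 0.7
~S: Gödel ¬ of 0.8 = 0 (operand ≠ 0)
((((Q -> (~S -> S)) & (S -> ((P & S) | S))) & (S -> Q)) | ~S) = max(0.7, 0) = 0.7
((Q -> ((S -> S) -> R)) | ((((Q -> (~S -> S)) & (S -> ((P & S) | S))) & (S -> Q)) | ~S)) = max(0.1, 0.7) = 0.7

0.70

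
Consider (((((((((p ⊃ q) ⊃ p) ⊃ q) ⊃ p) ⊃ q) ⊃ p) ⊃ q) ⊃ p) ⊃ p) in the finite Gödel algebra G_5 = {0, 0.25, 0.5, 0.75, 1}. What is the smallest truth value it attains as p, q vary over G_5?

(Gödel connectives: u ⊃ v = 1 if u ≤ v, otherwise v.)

The minimum is attained at p = 0.25, q = 0:
  (p ⊃ q): 0.25 > 0, so result = 0
  ((p ⊃ q) ⊃ p): 0 ≤ 0.25, so result = 1
  (((p ⊃ q) ⊃ p) ⊃ q): 1 > 0, so result = 0
  ((((p ⊃ q) ⊃ p) ⊃ q) ⊃ p): 0 ≤ 0.25, so result = 1
  (((((p ⊃ q) ⊃ p) ⊃ q) ⊃ p) ⊃ q): 1 > 0, so result = 0
  ((((((p ⊃ q) ⊃ p) ⊃ q) ⊃ p) ⊃ q) ⊃ p): 0 ≤ 0.25, so result = 1
  (((((((p ⊃ q) ⊃ p) ⊃ q) ⊃ p) ⊃ q) ⊃ p) ⊃ q): 1 > 0, so result = 0
  ((((((((p ⊃ q) ⊃ p) ⊃ q) ⊃ p) ⊃ q) ⊃ p) ⊃ q) ⊃ p): 0 ≤ 0.25, so result = 1
  (((((((((p ⊃ q) ⊃ p) ⊃ q) ⊃ p) ⊃ q) ⊃ p) ⊃ q) ⊃ p) ⊃ p): 1 > 0.25, so result = 0.25
Checking all 25 assignments confirms none give a value below 0.25.

0.25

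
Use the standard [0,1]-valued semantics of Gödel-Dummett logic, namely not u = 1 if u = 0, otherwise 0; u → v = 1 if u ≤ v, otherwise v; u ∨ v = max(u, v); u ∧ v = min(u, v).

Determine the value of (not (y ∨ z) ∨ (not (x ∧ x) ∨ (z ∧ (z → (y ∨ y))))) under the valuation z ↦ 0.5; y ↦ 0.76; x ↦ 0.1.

0.50

(y ∨ z) = max(0.76, 0.5) = 0.76
not (y ∨ z): Gödel ¬ of 0.76 = 0 (operand ≠ 0)
(x ∧ x) = min(0.1, 0.1) = 0.1
not (x ∧ x): Gödel ¬ of 0.1 = 0 (operand ≠ 0)
(y ∨ y) = max(0.76, 0.76) = 0.76
(z → (y ∨ y)): 0.5 ≤ 0.76, so result = 1
(z ∧ (z → (y ∨ y))) = min(0.5, 1) = 0.5
(not (x ∧ x) ∨ (z ∧ (z → (y ∨ y)))) = max(0, 0.5) = 0.5
(not (y ∨ z) ∨ (not (x ∧ x) ∨ (z ∧ (z → (y ∨ y))))) = max(0, 0.5) = 0.5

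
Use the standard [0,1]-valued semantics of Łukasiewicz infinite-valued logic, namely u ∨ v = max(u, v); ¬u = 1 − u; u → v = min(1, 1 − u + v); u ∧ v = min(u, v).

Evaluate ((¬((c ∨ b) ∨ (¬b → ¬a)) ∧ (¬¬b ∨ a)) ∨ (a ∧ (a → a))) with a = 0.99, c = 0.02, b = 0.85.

0.99

(c ∨ b) = max(0.02, 0.85) = 0.85
¬b: Łukasiewicz ¬ gives 1 − 0.85 = 0.15
¬a: Łukasiewicz ¬ gives 1 − 0.99 = 0.01
(¬b → ¬a): min(1, 1 − 0.15 + 0.01) = 0.86
((c ∨ b) ∨ (¬b → ¬a)) = max(0.85, 0.86) = 0.86
¬((c ∨ b) ∨ (¬b → ¬a)): Łukasiewicz ¬ gives 1 − 0.86 = 0.14
¬b: Łukasiewicz ¬ gives 1 − 0.85 = 0.15
¬¬b: Łukasiewicz ¬ gives 1 − 0.15 = 0.85
(¬¬b ∨ a) = max(0.85, 0.99) = 0.99
(¬((c ∨ b) ∨ (¬b → ¬a)) ∧ (¬¬b ∨ a)) = min(0.14, 0.99) = 0.14
(a → a): min(1, 1 − 0.99 + 0.99) = 1
(a ∧ (a → a)) = min(0.99, 1) = 0.99
((¬((c ∨ b) ∨ (¬b → ¬a)) ∧ (¬¬b ∨ a)) ∨ (a ∧ (a → a))) = max(0.14, 0.99) = 0.99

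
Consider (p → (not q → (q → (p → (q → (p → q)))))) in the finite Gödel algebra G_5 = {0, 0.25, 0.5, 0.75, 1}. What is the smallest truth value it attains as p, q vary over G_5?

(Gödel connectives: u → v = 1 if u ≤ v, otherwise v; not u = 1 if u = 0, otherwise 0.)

Every assignment gives 1. For instance at p = 0, q = 0:
  not q: Gödel ¬ of 0 = 1 (operand is 0)
  (p → q): 0 ≤ 0, so result = 1
  (q → (p → q)): 0 ≤ 1, so result = 1
  (p → (q → (p → q))): 0 ≤ 1, so result = 1
  (q → (p → (q → (p → q)))): 0 ≤ 1, so result = 1
  (not q → (q → (p → (q → (p → q))))): 1 ≤ 1, so result = 1
  (p → (not q → (q → (p → (q → (p → q)))))): 0 ≤ 1, so result = 1
All 25 assignments give value 1 — the formula is a G_5-tautology.

1.00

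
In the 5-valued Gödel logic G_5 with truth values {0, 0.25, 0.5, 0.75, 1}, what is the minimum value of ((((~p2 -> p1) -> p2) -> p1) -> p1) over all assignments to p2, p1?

The minimum is attained at p2 = 0, p1 = 0.25:
  ~p2: Gödel ¬ of 0 = 1 (operand is 0)
  (~p2 -> p1): 1 > 0.25, so result = 0.25
  ((~p2 -> p1) -> p2): 0.25 > 0, so result = 0
  (((~p2 -> p1) -> p2) -> p1): 0 ≤ 0.25, so result = 1
  ((((~p2 -> p1) -> p2) -> p1) -> p1): 1 > 0.25, so result = 0.25
Checking all 25 assignments confirms none give a value below 0.25.

0.25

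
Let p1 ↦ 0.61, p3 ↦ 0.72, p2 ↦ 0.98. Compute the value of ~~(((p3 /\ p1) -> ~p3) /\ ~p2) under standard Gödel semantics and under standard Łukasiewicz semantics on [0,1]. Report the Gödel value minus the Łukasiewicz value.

-0.02

Gödel evaluation:
  (p3 /\ p1) = min(0.72, 0.61) = 0.61
  ~p3: Gödel ¬ of 0.72 = 0 (operand ≠ 0)
  ((p3 /\ p1) -> ~p3): 0.61 > 0, so result = 0
  ~p2: Gödel ¬ of 0.98 = 0 (operand ≠ 0)
  (((p3 /\ p1) -> ~p3) /\ ~p2) = min(0, 0) = 0
  ~(((p3 /\ p1) -> ~p3) /\ ~p2): Gödel ¬ of 0 = 1 (operand is 0)
  ~~(((p3 /\ p1) -> ~p3) /\ ~p2): Gödel ¬ of 1 = 0 (operand ≠ 0)
  Gödel value = 0
Łukasiewicz evaluation:
  (p3 /\ p1) = min(0.72, 0.61) = 0.61
  ~p3: Łukasiewicz ¬ gives 1 − 0.72 = 0.28
  ((p3 /\ p1) -> ~p3): min(1, 1 − 0.61 + 0.28) = 0.67
  ~p2: Łukasiewicz ¬ gives 1 − 0.98 = 0.02
  (((p3 /\ p1) -> ~p3) /\ ~p2) = min(0.67, 0.02) = 0.02
  ~(((p3 /\ p1) -> ~p3) /\ ~p2): Łukasiewicz ¬ gives 1 − 0.02 = 0.98
  ~~(((p3 /\ p1) -> ~p3) /\ ~p2): Łukasiewicz ¬ gives 1 − 0.98 = 0.02
  Łukasiewicz value = 0.02
Difference: 0 − 0.02 = -0.02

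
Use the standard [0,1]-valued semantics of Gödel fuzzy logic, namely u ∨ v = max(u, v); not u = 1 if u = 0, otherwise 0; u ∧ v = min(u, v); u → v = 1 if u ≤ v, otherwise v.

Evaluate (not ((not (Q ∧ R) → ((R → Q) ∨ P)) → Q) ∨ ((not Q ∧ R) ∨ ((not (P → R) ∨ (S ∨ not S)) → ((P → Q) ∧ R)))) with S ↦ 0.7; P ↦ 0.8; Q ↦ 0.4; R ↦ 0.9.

0.40

(Q ∧ R) = min(0.4, 0.9) = 0.4
not (Q ∧ R): Gödel ¬ of 0.4 = 0 (operand ≠ 0)
(R → Q): 0.9 > 0.4, so result = 0.4
((R → Q) ∨ P) = max(0.4, 0.8) = 0.8
(not (Q ∧ R) → ((R → Q) ∨ P)): 0 ≤ 0.8, so result = 1
((not (Q ∧ R) → ((R → Q) ∨ P)) → Q): 1 > 0.4, so result = 0.4
not ((not (Q ∧ R) → ((R → Q) ∨ P)) → Q): Gödel ¬ of 0.4 = 0 (operand ≠ 0)
not Q: Gödel ¬ of 0.4 = 0 (operand ≠ 0)
(not Q ∧ R) = min(0, 0.9) = 0
(P → R): 0.8 ≤ 0.9, so result = 1
not (P → R): Gödel ¬ of 1 = 0 (operand ≠ 0)
not S: Gödel ¬ of 0.7 = 0 (operand ≠ 0)
(S ∨ not S) = max(0.7, 0) = 0.7
(not (P → R) ∨ (S ∨ not S)) = max(0, 0.7) = 0.7
(P → Q): 0.8 > 0.4, so result = 0.4
((P → Q) ∧ R) = min(0.4, 0.9) = 0.4
((not (P → R) ∨ (S ∨ not S)) → ((P → Q) ∧ R)): 0.7 > 0.4, so result = 0.4
((not Q ∧ R) ∨ ((not (P → R) ∨ (S ∨ not S)) → ((P → Q) ∧ R))) = max(0, 0.4) = 0.4
(not ((not (Q ∧ R) → ((R → Q) ∨ P)) → Q) ∨ ((not Q ∧ R) ∨ ((not (P → R) ∨ (S ∨ not S)) → ((P → Q) ∧ R)))) = max(0, 0.4) = 0.4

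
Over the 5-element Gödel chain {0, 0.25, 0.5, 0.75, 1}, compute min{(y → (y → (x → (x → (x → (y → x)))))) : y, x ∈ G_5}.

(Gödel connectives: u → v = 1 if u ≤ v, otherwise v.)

Every assignment gives 1. For instance at y = 0, x = 0:
  (y → x): 0 ≤ 0, so result = 1
  (x → (y → x)): 0 ≤ 1, so result = 1
  (x → (x → (y → x))): 0 ≤ 1, so result = 1
  (x → (x → (x → (y → x)))): 0 ≤ 1, so result = 1
  (y → (x → (x → (x → (y → x))))): 0 ≤ 1, so result = 1
  (y → (y → (x → (x → (x → (y → x)))))): 0 ≤ 1, so result = 1
All 25 assignments give value 1 — the formula is a G_5-tautology.

1.00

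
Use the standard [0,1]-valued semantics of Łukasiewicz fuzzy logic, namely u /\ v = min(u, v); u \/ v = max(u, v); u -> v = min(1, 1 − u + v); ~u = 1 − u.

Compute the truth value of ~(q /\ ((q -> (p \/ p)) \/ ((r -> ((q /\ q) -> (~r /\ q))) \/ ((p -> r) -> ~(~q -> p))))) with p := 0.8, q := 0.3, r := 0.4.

(p \/ p) = max(0.8, 0.8) = 0.8
(q -> (p \/ p)): min(1, 1 − 0.3 + 0.8) = 1
(q /\ q) = min(0.3, 0.3) = 0.3
~r: Łukasiewicz ¬ gives 1 − 0.4 = 0.6
(~r /\ q) = min(0.6, 0.3) = 0.3
((q /\ q) -> (~r /\ q)): min(1, 1 − 0.3 + 0.3) = 1
(r -> ((q /\ q) -> (~r /\ q))): min(1, 1 − 0.4 + 1) = 1
(p -> r): min(1, 1 − 0.8 + 0.4) = 0.6
~q: Łukasiewicz ¬ gives 1 − 0.3 = 0.7
(~q -> p): min(1, 1 − 0.7 + 0.8) = 1
~(~q -> p): Łukasiewicz ¬ gives 1 − 1 = 0
((p -> r) -> ~(~q -> p)): min(1, 1 − 0.6 + 0) = 0.4
((r -> ((q /\ q) -> (~r /\ q))) \/ ((p -> r) -> ~(~q -> p))) = max(1, 0.4) = 1
((q -> (p \/ p)) \/ ((r -> ((q /\ q) -> (~r /\ q))) \/ ((p -> r) -> ~(~q -> p)))) = max(1, 1) = 1
(q /\ ((q -> (p \/ p)) \/ ((r -> ((q /\ q) -> (~r /\ q))) \/ ((p -> r) -> ~(~q -> p))))) = min(0.3, 1) = 0.3
~(q /\ ((q -> (p \/ p)) \/ ((r -> ((q /\ q) -> (~r /\ q))) \/ ((p -> r) -> ~(~q -> p))))): Łukasiewicz ¬ gives 1 − 0.3 = 0.7

0.70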